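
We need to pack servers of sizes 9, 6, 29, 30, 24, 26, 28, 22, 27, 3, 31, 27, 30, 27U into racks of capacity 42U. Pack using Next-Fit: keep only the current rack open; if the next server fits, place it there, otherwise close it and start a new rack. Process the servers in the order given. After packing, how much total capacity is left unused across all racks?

rack 1: place 9U, 33U left
rack 1: place 6U, 27U left
rack 2: place 29U, 13U left
rack 3: place 30U, 12U left
rack 4: place 24U, 18U left
rack 5: place 26U, 16U left
rack 6: place 28U, 14U left
rack 7: place 22U, 20U left
rack 8: place 27U, 15U left
rack 8: place 3U, 12U left
rack 9: place 31U, 11U left
rack 10: place 27U, 15U left
rack 11: place 30U, 12U left
rack 12: place 27U, 15U left
12 racks × 42U = 504U; used 319U; unused 185U.

185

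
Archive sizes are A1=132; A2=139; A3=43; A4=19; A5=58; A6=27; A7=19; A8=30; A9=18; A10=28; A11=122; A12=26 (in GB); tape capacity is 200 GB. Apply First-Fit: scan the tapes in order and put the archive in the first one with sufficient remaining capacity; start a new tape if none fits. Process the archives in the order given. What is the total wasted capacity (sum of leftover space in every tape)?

139

A1 (132 GB) → tape 1 (remaining 68 GB)
A2 (139 GB) → tape 2 (remaining 61 GB)
A3 (43 GB) → tape 1 (remaining 25 GB)
A4 (19 GB) → tape 1 (remaining 6 GB)
A5 (58 GB) → tape 2 (remaining 3 GB)
A6 (27 GB) → tape 3 (remaining 173 GB)
A7 (19 GB) → tape 3 (remaining 154 GB)
A8 (30 GB) → tape 3 (remaining 124 GB)
A9 (18 GB) → tape 3 (remaining 106 GB)
A10 (28 GB) → tape 3 (remaining 78 GB)
A11 (122 GB) → tape 4 (remaining 78 GB)
A12 (26 GB) → tape 3 (remaining 52 GB)
4 tapes × 200 GB = 800 GB; used 661 GB; unused 139 GB.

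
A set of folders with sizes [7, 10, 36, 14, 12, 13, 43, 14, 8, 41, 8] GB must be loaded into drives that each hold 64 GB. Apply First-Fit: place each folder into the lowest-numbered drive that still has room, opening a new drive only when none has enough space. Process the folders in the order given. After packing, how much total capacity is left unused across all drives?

Put 7 GB in drive 1; 57 GB remain.
Put 10 GB in drive 1; 47 GB remain.
Put 36 GB in drive 1; 11 GB remain.
Put 14 GB in drive 2; 50 GB remain.
Put 12 GB in drive 2; 38 GB remain.
Put 13 GB in drive 2; 25 GB remain.
Put 43 GB in drive 3; 21 GB remain.
Put 14 GB in drive 2; 11 GB remain.
Put 8 GB in drive 1; 3 GB remain.
Put 41 GB in drive 4; 23 GB remain.
Put 8 GB in drive 2; 3 GB remain.
4 drives × 64 GB = 256 GB; used 206 GB; unused 50 GB.

50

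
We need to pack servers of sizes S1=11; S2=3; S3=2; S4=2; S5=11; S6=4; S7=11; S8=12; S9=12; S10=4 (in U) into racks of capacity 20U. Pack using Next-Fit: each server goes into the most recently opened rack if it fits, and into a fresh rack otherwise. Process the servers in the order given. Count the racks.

Put S1 (11U) in rack 1; 9U remain.
Put S2 (3U) in rack 1; 6U remain.
Put S3 (2U) in rack 1; 4U remain.
Put S4 (2U) in rack 1; 2U remain.
Put S5 (11U) in rack 2; 9U remain.
Put S6 (4U) in rack 2; 5U remain.
Put S7 (11U) in rack 3; 9U remain.
Put S8 (12U) in rack 4; 8U remain.
Put S9 (12U) in rack 5; 8U remain.
Put S10 (4U) in rack 5; 4U remain.

5 racks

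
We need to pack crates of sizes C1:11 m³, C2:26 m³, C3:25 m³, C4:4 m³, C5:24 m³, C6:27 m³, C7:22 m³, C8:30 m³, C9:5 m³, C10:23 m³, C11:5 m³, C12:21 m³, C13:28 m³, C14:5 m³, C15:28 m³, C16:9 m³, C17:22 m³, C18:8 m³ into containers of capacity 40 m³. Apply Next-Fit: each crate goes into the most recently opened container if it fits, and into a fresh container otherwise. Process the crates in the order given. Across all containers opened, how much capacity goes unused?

117

C1 (11 m³) → container 1 (remaining 29 m³)
C2 (26 m³) → container 1 (remaining 3 m³)
C3 (25 m³) → container 2 (remaining 15 m³)
C4 (4 m³) → container 2 (remaining 11 m³)
C5 (24 m³) → container 3 (remaining 16 m³)
C6 (27 m³) → container 4 (remaining 13 m³)
C7 (22 m³) → container 5 (remaining 18 m³)
C8 (30 m³) → container 6 (remaining 10 m³)
C9 (5 m³) → container 6 (remaining 5 m³)
C10 (23 m³) → container 7 (remaining 17 m³)
C11 (5 m³) → container 7 (remaining 12 m³)
C12 (21 m³) → container 8 (remaining 19 m³)
C13 (28 m³) → container 9 (remaining 12 m³)
C14 (5 m³) → container 9 (remaining 7 m³)
C15 (28 m³) → container 10 (remaining 12 m³)
C16 (9 m³) → container 10 (remaining 3 m³)
C17 (22 m³) → container 11 (remaining 18 m³)
C18 (8 m³) → container 11 (remaining 10 m³)
11 containers × 40 m³ = 440 m³; used 323 m³; unused 117 m³.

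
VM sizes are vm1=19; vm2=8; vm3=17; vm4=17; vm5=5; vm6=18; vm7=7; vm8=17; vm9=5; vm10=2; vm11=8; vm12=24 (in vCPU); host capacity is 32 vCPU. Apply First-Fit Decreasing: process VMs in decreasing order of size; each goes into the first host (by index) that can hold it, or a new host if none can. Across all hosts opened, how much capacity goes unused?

Sorted descending: 24, 19, 18, 17, 17, 17, 8, 8, 7, 5, 5, 2.
host 1: place 24 vCPU, 8 vCPU left
host 2: place 19 vCPU, 13 vCPU left
host 3: place 18 vCPU, 14 vCPU left
host 4: place 17 vCPU, 15 vCPU left
host 5: place 17 vCPU, 15 vCPU left
host 6: place 17 vCPU, 15 vCPU left
host 1: place 8 vCPU, 0 vCPU left
host 2: place 8 vCPU, 5 vCPU left
host 3: place 7 vCPU, 7 vCPU left
host 2: place 5 vCPU, 0 vCPU left
host 3: place 5 vCPU, 2 vCPU left
host 3: place 2 vCPU, 0 vCPU left
6 hosts × 32 vCPU = 192 vCPU; used 147 vCPU; unused 45 vCPU.

45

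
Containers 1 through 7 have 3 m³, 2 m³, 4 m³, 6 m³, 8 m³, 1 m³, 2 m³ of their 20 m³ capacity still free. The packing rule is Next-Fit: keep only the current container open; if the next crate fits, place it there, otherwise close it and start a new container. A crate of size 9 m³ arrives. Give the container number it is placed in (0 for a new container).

Next-Fit only looks at container 7, which has 2 m³ free.
9 m³ does not fit, so a new container is opened.

0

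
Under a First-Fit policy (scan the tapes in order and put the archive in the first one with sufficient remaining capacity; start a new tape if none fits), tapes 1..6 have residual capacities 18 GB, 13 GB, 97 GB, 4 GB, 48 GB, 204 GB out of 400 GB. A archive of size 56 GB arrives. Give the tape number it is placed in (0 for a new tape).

Tapes with room: tape 3 (97 GB), tape 6 (204 GB).
The first with room is tape 3.

3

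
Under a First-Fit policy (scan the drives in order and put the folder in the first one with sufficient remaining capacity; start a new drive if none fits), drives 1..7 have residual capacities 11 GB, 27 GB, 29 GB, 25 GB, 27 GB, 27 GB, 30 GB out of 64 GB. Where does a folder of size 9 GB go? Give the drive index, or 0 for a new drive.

Drives with room: drive 1 (11 GB), drive 2 (27 GB), drive 3 (29 GB), drive 4 (25 GB), drive 5 (27 GB), drive 6 (27 GB), drive 7 (30 GB).
The first with room is drive 1.

1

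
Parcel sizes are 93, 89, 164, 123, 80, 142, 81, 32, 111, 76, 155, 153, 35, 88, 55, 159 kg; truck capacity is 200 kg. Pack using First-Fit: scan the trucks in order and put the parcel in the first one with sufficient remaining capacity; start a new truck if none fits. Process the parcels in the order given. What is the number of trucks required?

93 kg → truck 1 (remaining 107 kg)
89 kg → truck 1 (remaining 18 kg)
164 kg → truck 2 (remaining 36 kg)
123 kg → truck 3 (remaining 77 kg)
80 kg → truck 4 (remaining 120 kg)
142 kg → truck 5 (remaining 58 kg)
81 kg → truck 4 (remaining 39 kg)
32 kg → truck 2 (remaining 4 kg)
111 kg → truck 6 (remaining 89 kg)
76 kg → truck 3 (remaining 1 kg)
155 kg → truck 7 (remaining 45 kg)
153 kg → truck 8 (remaining 47 kg)
35 kg → truck 4 (remaining 4 kg)
88 kg → truck 6 (remaining 1 kg)
55 kg → truck 5 (remaining 3 kg)
159 kg → truck 9 (remaining 41 kg)

9 trucks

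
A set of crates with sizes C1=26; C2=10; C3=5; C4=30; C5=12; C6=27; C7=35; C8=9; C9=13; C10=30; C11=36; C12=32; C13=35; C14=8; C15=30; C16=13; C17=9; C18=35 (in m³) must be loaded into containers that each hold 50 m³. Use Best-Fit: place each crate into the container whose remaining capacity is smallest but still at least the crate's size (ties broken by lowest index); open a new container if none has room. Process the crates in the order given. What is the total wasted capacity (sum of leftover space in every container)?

105

container 1: place C1 (26 m³), 24 m³ left
container 1: place C2 (10 m³), 14 m³ left
container 1: place C3 (5 m³), 9 m³ left
container 2: place C4 (30 m³), 20 m³ left
container 2: place C5 (12 m³), 8 m³ left
container 3: place C6 (27 m³), 23 m³ left
container 4: place C7 (35 m³), 15 m³ left
container 1: place C8 (9 m³), 0 m³ left
container 4: place C9 (13 m³), 2 m³ left
container 5: place C10 (30 m³), 20 m³ left
container 6: place C11 (36 m³), 14 m³ left
container 7: place C12 (32 m³), 18 m³ left
container 8: place C13 (35 m³), 15 m³ left
container 2: place C14 (8 m³), 0 m³ left
container 9: place C15 (30 m³), 20 m³ left
container 6: place C16 (13 m³), 1 m³ left
container 8: place C17 (9 m³), 6 m³ left
container 10: place C18 (35 m³), 15 m³ left
10 containers × 50 m³ = 500 m³; used 395 m³; unused 105 m³.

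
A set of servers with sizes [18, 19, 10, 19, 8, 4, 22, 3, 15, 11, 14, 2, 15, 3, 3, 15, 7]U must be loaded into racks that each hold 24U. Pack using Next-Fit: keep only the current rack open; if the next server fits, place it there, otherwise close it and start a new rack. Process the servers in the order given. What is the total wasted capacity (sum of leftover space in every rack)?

76

rack 1: place 18U, 6U left
rack 2: place 19U, 5U left
rack 3: place 10U, 14U left
rack 4: place 19U, 5U left
rack 5: place 8U, 16U left
rack 5: place 4U, 12U left
rack 6: place 22U, 2U left
rack 7: place 3U, 21U left
rack 7: place 15U, 6U left
rack 8: place 11U, 13U left
rack 9: place 14U, 10U left
rack 9: place 2U, 8U left
rack 10: place 15U, 9U left
rack 10: place 3U, 6U left
rack 10: place 3U, 3U left
rack 11: place 15U, 9U left
rack 11: place 7U, 2U left
11 racks × 24U = 264U; used 188U; unused 76U.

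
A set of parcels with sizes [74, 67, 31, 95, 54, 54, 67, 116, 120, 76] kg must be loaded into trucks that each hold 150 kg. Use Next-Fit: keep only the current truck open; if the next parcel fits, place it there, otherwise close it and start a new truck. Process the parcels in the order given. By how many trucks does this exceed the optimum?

Next-Fit: [74,67] [31,95] [54,54] [67] [116] [120] [76] → 7 trucks.
Total size 754 kg; any packing needs at least ⌈754/150⌉ = 6 trucks.
An optimal packing achieves that bound: [120] [116,31] [95,54] [76,74] [67,67] [54] → 6 trucks.
Excess: 7 − 6 = 1.

1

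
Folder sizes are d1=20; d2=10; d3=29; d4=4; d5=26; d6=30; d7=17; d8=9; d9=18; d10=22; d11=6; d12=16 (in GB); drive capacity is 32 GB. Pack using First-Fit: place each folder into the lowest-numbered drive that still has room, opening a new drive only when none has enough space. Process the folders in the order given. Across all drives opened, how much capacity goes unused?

Put d1 (20 GB) in drive 1; 12 GB remain.
Put d2 (10 GB) in drive 1; 2 GB remain.
Put d3 (29 GB) in drive 2; 3 GB remain.
Put d4 (4 GB) in drive 3; 28 GB remain.
Put d5 (26 GB) in drive 3; 2 GB remain.
Put d6 (30 GB) in drive 4; 2 GB remain.
Put d7 (17 GB) in drive 5; 15 GB remain.
Put d8 (9 GB) in drive 5; 6 GB remain.
Put d9 (18 GB) in drive 6; 14 GB remain.
Put d10 (22 GB) in drive 7; 10 GB remain.
Put d11 (6 GB) in drive 5; 0 GB remain.
Put d12 (16 GB) in drive 8; 16 GB remain.
8 drives × 32 GB = 256 GB; used 207 GB; unused 49 GB.

49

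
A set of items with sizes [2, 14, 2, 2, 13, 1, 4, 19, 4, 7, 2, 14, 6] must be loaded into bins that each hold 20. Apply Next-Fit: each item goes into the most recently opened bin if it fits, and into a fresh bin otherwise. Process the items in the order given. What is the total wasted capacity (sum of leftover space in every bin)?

bin 1: place 2, 18 left
bin 1: place 14, 4 left
bin 1: place 2, 2 left
bin 1: place 2, 0 left
bin 2: place 13, 7 left
bin 2: place 1, 6 left
bin 2: place 4, 2 left
bin 3: place 19, 1 left
bin 4: place 4, 16 left
bin 4: place 7, 9 left
bin 4: place 2, 7 left
bin 5: place 14, 6 left
bin 5: place 6, 0 left
5 bins × 20 = 100; used 90; unused 10.

10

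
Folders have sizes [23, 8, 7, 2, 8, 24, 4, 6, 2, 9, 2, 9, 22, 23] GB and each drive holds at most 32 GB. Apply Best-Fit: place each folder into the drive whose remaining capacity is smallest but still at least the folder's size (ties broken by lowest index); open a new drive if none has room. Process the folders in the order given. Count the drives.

drive 1: place 23 GB, 9 GB left
drive 1: place 8 GB, 1 GB left
drive 2: place 7 GB, 25 GB left
drive 2: place 2 GB, 23 GB left
drive 2: place 8 GB, 15 GB left
drive 3: place 24 GB, 8 GB left
drive 3: place 4 GB, 4 GB left
drive 2: place 6 GB, 9 GB left
drive 3: place 2 GB, 2 GB left
drive 2: place 9 GB, 0 GB left
drive 3: place 2 GB, 0 GB left
drive 4: place 9 GB, 23 GB left
drive 4: place 22 GB, 1 GB left
drive 5: place 23 GB, 9 GB left
Final drives: [23,8] [7,2,8,6,9] [24,4,2,2] [9,22] [23].

5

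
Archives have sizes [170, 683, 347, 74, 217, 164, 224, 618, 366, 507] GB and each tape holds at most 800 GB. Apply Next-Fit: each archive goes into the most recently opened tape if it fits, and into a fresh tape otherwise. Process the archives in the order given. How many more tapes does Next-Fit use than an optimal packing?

2

Next-Fit: [170] [683] [347,74,217] [164,224] [618] [366] [507] → 7 tapes.
Total size 3370 GB; any packing needs at least ⌈3370/800⌉ = 5 tapes.
An optimal packing achieves that bound: [683,74] [618,170] [507,224] [366,347] [217,164] → 5 tapes.
Excess: 7 − 5 = 2.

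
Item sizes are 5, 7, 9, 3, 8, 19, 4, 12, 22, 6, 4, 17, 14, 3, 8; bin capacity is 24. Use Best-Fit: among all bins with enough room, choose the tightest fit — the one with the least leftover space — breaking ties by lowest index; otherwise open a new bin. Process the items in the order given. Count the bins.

5 → bin 1 (remaining 19)
7 → bin 1 (remaining 12)
9 → bin 1 (remaining 3)
3 → bin 1 (remaining 0)
8 → bin 2 (remaining 16)
19 → bin 3 (remaining 5)
4 → bin 3 (remaining 1)
12 → bin 2 (remaining 4)
22 → bin 4 (remaining 2)
6 → bin 5 (remaining 18)
4 → bin 2 (remaining 0)
17 → bin 5 (remaining 1)
14 → bin 6 (remaining 10)
3 → bin 6 (remaining 7)
8 → bin 7 (remaining 16)
Final bins: [5,7,9,3] [8,12,4] [19,4] [22] [6,17] [14,3] [8].

7 bins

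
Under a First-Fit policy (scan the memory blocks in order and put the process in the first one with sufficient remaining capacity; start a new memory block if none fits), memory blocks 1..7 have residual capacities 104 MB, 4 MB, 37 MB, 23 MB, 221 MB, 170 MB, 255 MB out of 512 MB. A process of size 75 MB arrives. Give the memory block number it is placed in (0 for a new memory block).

1

Memory blocks with room: memory block 1 (104 MB), memory block 5 (221 MB), memory block 6 (170 MB), memory block 7 (255 MB).
The first with room is memory block 1.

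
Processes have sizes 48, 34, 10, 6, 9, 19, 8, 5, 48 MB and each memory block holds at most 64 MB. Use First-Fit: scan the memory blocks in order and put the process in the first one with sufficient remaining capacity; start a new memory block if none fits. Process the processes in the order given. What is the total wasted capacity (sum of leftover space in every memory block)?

48 MB → memory block 1 (remaining 16 MB)
34 MB → memory block 2 (remaining 30 MB)
10 MB → memory block 1 (remaining 6 MB)
6 MB → memory block 1 (remaining 0 MB)
9 MB → memory block 2 (remaining 21 MB)
19 MB → memory block 2 (remaining 2 MB)
8 MB → memory block 3 (remaining 56 MB)
5 MB → memory block 3 (remaining 51 MB)
48 MB → memory block 3 (remaining 3 MB)
3 memory blocks × 64 MB = 192 MB; used 187 MB; unused 5 MB.

5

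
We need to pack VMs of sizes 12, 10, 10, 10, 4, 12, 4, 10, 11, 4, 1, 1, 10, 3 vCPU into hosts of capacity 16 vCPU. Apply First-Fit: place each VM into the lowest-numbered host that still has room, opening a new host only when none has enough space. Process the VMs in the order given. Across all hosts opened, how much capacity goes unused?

26

host 1: place 12 vCPU, 4 vCPU left
host 2: place 10 vCPU, 6 vCPU left
host 3: place 10 vCPU, 6 vCPU left
host 4: place 10 vCPU, 6 vCPU left
host 1: place 4 vCPU, 0 vCPU left
host 5: place 12 vCPU, 4 vCPU left
host 2: place 4 vCPU, 2 vCPU left
host 6: place 10 vCPU, 6 vCPU left
host 7: place 11 vCPU, 5 vCPU left
host 3: place 4 vCPU, 2 vCPU left
host 2: place 1 vCPU, 1 vCPU left
host 2: place 1 vCPU, 0 vCPU left
host 8: place 10 vCPU, 6 vCPU left
host 4: place 3 vCPU, 3 vCPU left
8 hosts × 16 vCPU = 128 vCPU; used 102 vCPU; unused 26 vCPU.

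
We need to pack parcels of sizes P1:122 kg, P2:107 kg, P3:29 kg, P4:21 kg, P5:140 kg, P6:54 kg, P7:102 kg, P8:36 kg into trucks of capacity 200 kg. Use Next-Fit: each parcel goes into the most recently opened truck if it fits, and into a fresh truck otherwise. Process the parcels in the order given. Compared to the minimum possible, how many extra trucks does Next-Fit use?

Next-Fit: [122] [107,29,21] [140,54] [102,36] → 4 trucks.
Total size 611 kg; any packing needs at least ⌈611/200⌉ = 4 trucks.
So 4 is already optimal.

0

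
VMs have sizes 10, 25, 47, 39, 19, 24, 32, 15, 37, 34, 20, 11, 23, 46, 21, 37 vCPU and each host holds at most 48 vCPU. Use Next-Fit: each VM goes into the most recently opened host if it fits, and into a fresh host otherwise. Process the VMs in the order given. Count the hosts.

host 1: place 10 vCPU, 38 vCPU left
host 1: place 25 vCPU, 13 vCPU left
host 2: place 47 vCPU, 1 vCPU left
host 3: place 39 vCPU, 9 vCPU left
host 4: place 19 vCPU, 29 vCPU left
host 4: place 24 vCPU, 5 vCPU left
host 5: place 32 vCPU, 16 vCPU left
host 5: place 15 vCPU, 1 vCPU left
host 6: place 37 vCPU, 11 vCPU left
host 7: place 34 vCPU, 14 vCPU left
host 8: place 20 vCPU, 28 vCPU left
host 8: place 11 vCPU, 17 vCPU left
host 9: place 23 vCPU, 25 vCPU left
host 10: place 46 vCPU, 2 vCPU left
host 11: place 21 vCPU, 27 vCPU left
host 12: place 37 vCPU, 11 vCPU left
Final hosts: [10,25] [47] [39] [19,24] [32,15] [37] [34] [20,11] [23] [46] [21] [37].

12 hosts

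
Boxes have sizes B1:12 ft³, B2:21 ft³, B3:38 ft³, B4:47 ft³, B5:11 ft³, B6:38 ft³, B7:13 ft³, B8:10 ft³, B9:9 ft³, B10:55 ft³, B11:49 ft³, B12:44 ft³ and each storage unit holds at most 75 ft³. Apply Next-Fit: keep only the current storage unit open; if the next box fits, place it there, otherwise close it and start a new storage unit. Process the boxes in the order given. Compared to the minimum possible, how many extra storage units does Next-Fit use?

0

Next-Fit: [12,21,38] [47,11] [38,13,10,9] [55] [49] [44] → 6 storage units.
6 boxes exceed 37.5 ft³ (half the capacity), and no two of those can share a storage unit, so at least 6 storage units are needed.
So 6 is already optimal.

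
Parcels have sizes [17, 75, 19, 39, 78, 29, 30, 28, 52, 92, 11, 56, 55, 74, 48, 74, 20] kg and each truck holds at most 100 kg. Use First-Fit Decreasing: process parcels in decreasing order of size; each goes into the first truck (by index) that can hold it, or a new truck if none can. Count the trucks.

9

Sorted descending: 92, 78, 75, 74, 74, 56, 55, 52, 48, 39, 30, 29, 28, 20, 19, 17, 11.
Put 92 kg in truck 1; 8 kg remain.
Put 78 kg in truck 2; 22 kg remain.
Put 75 kg in truck 3; 25 kg remain.
Put 74 kg in truck 4; 26 kg remain.
Put 74 kg in truck 5; 26 kg remain.
Put 56 kg in truck 6; 44 kg remain.
Put 55 kg in truck 7; 45 kg remain.
Put 52 kg in truck 8; 48 kg remain.
Put 48 kg in truck 8; 0 kg remain.
Put 39 kg in truck 6; 5 kg remain.
Put 30 kg in truck 7; 15 kg remain.
Put 29 kg in truck 9; 71 kg remain.
Put 28 kg in truck 9; 43 kg remain.
Put 20 kg in truck 2; 2 kg remain.
Put 19 kg in truck 3; 6 kg remain.
Put 17 kg in truck 4; 9 kg remain.
Put 11 kg in truck 5; 15 kg remain.
Final trucks: [92] [78,20] [75,19] [74,17] [74,11] [56,39] [55,30] [52,48] [29,28].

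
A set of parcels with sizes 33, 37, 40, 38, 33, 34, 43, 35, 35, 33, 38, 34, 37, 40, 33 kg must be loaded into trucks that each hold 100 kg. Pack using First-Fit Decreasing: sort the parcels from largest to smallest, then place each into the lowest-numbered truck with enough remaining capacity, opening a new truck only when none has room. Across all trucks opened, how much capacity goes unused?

Sorted descending: 43, 40, 40, 38, 38, 37, 37, 35, 35, 34, 34, 33, 33, 33, 33.
Put 43 kg in truck 1; 57 kg remain.
Put 40 kg in truck 1; 17 kg remain.
Put 40 kg in truck 2; 60 kg remain.
Put 38 kg in truck 2; 22 kg remain.
Put 38 kg in truck 3; 62 kg remain.
Put 37 kg in truck 3; 25 kg remain.
Put 37 kg in truck 4; 63 kg remain.
Put 35 kg in truck 4; 28 kg remain.
Put 35 kg in truck 5; 65 kg remain.
Put 34 kg in truck 5; 31 kg remain.
Put 34 kg in truck 6; 66 kg remain.
Put 33 kg in truck 6; 33 kg remain.
Put 33 kg in truck 6; 0 kg remain.
Put 33 kg in truck 7; 67 kg remain.
Put 33 kg in truck 7; 34 kg remain.
7 trucks × 100 kg = 700 kg; used 543 kg; unused 157 kg.

157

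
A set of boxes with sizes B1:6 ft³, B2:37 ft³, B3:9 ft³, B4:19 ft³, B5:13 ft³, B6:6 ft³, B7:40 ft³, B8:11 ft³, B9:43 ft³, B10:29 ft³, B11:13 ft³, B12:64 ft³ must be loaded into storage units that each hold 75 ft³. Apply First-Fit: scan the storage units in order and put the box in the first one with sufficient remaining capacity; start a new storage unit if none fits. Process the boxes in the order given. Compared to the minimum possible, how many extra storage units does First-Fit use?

First-Fit: [6,37,9,19] [13,6,40,11] [43,29] [13] [64] → 5 storage units.
Total size 290 ft³; any packing needs at least ⌈290/75⌉ = 4 storage units.
An optimal packing achieves that bound: [64,11] [43,29] [40,19,13] [37,13,9,6,6] → 4 storage units.
Excess: 5 − 4 = 1.

1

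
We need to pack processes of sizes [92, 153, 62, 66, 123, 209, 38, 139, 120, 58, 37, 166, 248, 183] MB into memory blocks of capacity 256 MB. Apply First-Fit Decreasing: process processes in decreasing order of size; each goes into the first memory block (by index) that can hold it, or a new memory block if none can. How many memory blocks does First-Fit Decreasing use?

Sorted descending: 248, 209, 183, 166, 153, 139, 123, 120, 92, 66, 62, 58, 38, 37.
memory block 1: place 248 MB, 8 MB left
memory block 2: place 209 MB, 47 MB left
memory block 3: place 183 MB, 73 MB left
memory block 4: place 166 MB, 90 MB left
memory block 5: place 153 MB, 103 MB left
memory block 6: place 139 MB, 117 MB left
memory block 7: place 123 MB, 133 MB left
memory block 7: place 120 MB, 13 MB left
memory block 5: place 92 MB, 11 MB left
memory block 3: place 66 MB, 7 MB left
memory block 4: place 62 MB, 28 MB left
memory block 6: place 58 MB, 59 MB left
memory block 2: place 38 MB, 9 MB left
memory block 6: place 37 MB, 22 MB left

7 memory blocks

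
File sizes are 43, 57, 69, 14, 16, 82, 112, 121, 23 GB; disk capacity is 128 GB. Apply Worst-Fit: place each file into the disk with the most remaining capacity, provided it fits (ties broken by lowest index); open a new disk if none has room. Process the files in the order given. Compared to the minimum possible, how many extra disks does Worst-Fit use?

0

Worst-Fit: [43,57] [69,14,16] [82,23] [112] [121] → 5 disks.
Total size 537 GB; any packing needs at least ⌈537/128⌉ = 5 disks.
So 5 is already optimal.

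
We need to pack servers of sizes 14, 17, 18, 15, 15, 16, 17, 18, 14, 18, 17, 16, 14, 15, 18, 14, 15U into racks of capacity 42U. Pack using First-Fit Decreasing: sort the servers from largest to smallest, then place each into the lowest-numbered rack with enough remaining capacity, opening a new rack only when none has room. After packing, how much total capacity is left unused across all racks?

65

Sorted descending: 18, 18, 18, 18, 17, 17, 17, 16, 16, 15, 15, 15, 15, 14, 14, 14, 14.
Put 18U in rack 1; 24U remain.
Put 18U in rack 1; 6U remain.
Put 18U in rack 2; 24U remain.
Put 18U in rack 2; 6U remain.
Put 17U in rack 3; 25U remain.
Put 17U in rack 3; 8U remain.
Put 17U in rack 4; 25U remain.
Put 16U in rack 4; 9U remain.
Put 16U in rack 5; 26U remain.
Put 15U in rack 5; 11U remain.
Put 15U in rack 6; 27U remain.
Put 15U in rack 6; 12U remain.
Put 15U in rack 7; 27U remain.
Put 14U in rack 7; 13U remain.
Put 14U in rack 8; 28U remain.
Put 14U in rack 8; 14U remain.
Put 14U in rack 8; 0U remain.
8 racks × 42U = 336U; used 271U; unused 65U.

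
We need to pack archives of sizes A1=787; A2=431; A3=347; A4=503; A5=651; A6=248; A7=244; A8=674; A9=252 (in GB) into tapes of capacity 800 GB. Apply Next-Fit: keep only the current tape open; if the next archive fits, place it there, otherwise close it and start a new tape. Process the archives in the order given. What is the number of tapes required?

tape 1: place A1 (787 GB), 13 GB left
tape 2: place A2 (431 GB), 369 GB left
tape 2: place A3 (347 GB), 22 GB left
tape 3: place A4 (503 GB), 297 GB left
tape 4: place A5 (651 GB), 149 GB left
tape 5: place A6 (248 GB), 552 GB left
tape 5: place A7 (244 GB), 308 GB left
tape 6: place A8 (674 GB), 126 GB left
tape 7: place A9 (252 GB), 548 GB left

7 tapes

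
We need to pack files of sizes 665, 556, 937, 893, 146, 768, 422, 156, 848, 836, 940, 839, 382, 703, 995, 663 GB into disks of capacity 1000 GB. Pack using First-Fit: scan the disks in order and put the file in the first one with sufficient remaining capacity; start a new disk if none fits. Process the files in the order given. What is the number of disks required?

13

disk 1: place 665 GB, 335 GB left
disk 2: place 556 GB, 444 GB left
disk 3: place 937 GB, 63 GB left
disk 4: place 893 GB, 107 GB left
disk 1: place 146 GB, 189 GB left
disk 5: place 768 GB, 232 GB left
disk 2: place 422 GB, 22 GB left
disk 1: place 156 GB, 33 GB left
disk 6: place 848 GB, 152 GB left
disk 7: place 836 GB, 164 GB left
disk 8: place 940 GB, 60 GB left
disk 9: place 839 GB, 161 GB left
disk 10: place 382 GB, 618 GB left
disk 11: place 703 GB, 297 GB left
disk 12: place 995 GB, 5 GB left
disk 13: place 663 GB, 337 GB left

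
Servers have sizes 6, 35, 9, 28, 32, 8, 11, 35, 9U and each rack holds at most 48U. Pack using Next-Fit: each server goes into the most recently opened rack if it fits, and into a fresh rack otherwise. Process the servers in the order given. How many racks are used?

Put 6U in rack 1; 42U remain.
Put 35U in rack 1; 7U remain.
Put 9U in rack 2; 39U remain.
Put 28U in rack 2; 11U remain.
Put 32U in rack 3; 16U remain.
Put 8U in rack 3; 8U remain.
Put 11U in rack 4; 37U remain.
Put 35U in rack 4; 2U remain.
Put 9U in rack 5; 39U remain.
Final racks: [6,35] [9,28] [32,8] [11,35] [9].

5 racks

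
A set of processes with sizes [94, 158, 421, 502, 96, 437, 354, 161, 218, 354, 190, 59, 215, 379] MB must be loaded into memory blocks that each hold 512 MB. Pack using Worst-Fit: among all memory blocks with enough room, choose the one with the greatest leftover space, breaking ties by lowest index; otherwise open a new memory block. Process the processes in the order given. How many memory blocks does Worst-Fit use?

94 MB → memory block 1 (remaining 418 MB)
158 MB → memory block 1 (remaining 260 MB)
421 MB → memory block 2 (remaining 91 MB)
502 MB → memory block 3 (remaining 10 MB)
96 MB → memory block 1 (remaining 164 MB)
437 MB → memory block 4 (remaining 75 MB)
354 MB → memory block 5 (remaining 158 MB)
161 MB → memory block 1 (remaining 3 MB)
218 MB → memory block 6 (remaining 294 MB)
354 MB → memory block 7 (remaining 158 MB)
190 MB → memory block 6 (remaining 104 MB)
59 MB → memory block 5 (remaining 99 MB)
215 MB → memory block 8 (remaining 297 MB)
379 MB → memory block 9 (remaining 133 MB)
Final memory blocks: [94,158,96,161] [421] [502] [437] [354,59] [218,190] [354] [215] [379].

9 memory blocks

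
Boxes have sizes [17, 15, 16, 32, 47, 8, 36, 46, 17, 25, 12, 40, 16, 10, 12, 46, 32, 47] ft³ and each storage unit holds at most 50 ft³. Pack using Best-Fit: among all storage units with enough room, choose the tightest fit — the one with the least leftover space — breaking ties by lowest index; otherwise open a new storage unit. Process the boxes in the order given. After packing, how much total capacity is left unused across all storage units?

Put 17 ft³ in storage unit 1; 33 ft³ remain.
Put 15 ft³ in storage unit 1; 18 ft³ remain.
Put 16 ft³ in storage unit 1; 2 ft³ remain.
Put 32 ft³ in storage unit 2; 18 ft³ remain.
Put 47 ft³ in storage unit 3; 3 ft³ remain.
Put 8 ft³ in storage unit 2; 10 ft³ remain.
Put 36 ft³ in storage unit 4; 14 ft³ remain.
Put 46 ft³ in storage unit 5; 4 ft³ remain.
Put 17 ft³ in storage unit 6; 33 ft³ remain.
Put 25 ft³ in storage unit 6; 8 ft³ remain.
Put 12 ft³ in storage unit 4; 2 ft³ remain.
Put 40 ft³ in storage unit 7; 10 ft³ remain.
Put 16 ft³ in storage unit 8; 34 ft³ remain.
Put 10 ft³ in storage unit 2; 0 ft³ remain.
Put 12 ft³ in storage unit 8; 22 ft³ remain.
Put 46 ft³ in storage unit 9; 4 ft³ remain.
Put 32 ft³ in storage unit 10; 18 ft³ remain.
Put 47 ft³ in storage unit 11; 3 ft³ remain.
11 storage units × 50 ft³ = 550 ft³; used 474 ft³; unused 76 ft³.

76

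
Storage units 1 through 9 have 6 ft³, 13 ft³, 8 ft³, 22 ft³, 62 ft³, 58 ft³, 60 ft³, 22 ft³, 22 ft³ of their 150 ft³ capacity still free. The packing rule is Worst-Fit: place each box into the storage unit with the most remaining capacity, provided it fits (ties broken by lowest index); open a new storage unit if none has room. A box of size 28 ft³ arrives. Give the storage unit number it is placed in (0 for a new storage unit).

Storage units with room: storage unit 5 (62 ft³), storage unit 6 (58 ft³), storage unit 7 (60 ft³).
Most room is storage unit 5 with 62 ft³ free.

5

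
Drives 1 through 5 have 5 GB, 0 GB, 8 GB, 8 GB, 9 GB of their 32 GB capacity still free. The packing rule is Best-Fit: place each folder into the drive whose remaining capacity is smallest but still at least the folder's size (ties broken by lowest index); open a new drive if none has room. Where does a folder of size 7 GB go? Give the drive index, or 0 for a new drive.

Drives with room: drive 3 (8 GB), drive 4 (8 GB), drive 5 (9 GB).
Tightest fit is drive 3 with 8 GB free.

3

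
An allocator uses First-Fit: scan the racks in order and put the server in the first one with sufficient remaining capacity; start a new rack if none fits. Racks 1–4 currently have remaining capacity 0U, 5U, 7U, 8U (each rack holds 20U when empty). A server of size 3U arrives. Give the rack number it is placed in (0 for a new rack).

Racks with room: rack 2 (5U), rack 3 (7U), rack 4 (8U).
The first with room is rack 2.

2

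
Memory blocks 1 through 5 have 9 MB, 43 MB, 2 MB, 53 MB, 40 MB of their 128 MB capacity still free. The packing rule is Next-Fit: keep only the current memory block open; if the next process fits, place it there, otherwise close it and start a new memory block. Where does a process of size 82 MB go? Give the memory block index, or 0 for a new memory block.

0

Next-Fit only looks at memory block 5, which has 40 MB free.
82 MB does not fit, so a new memory block is opened.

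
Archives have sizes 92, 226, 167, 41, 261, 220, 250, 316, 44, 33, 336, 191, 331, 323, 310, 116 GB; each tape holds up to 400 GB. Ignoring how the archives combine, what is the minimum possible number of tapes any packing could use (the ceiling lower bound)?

Total size = 92 + 226 + 167 + 41 + 261 + 220 + 250 + 316 + 44 + 33 + 336 + 191 + 331 + 323 + 310 + 116 = 3257 GB.
⌈3257 / 400⌉ = 9.

9 tapes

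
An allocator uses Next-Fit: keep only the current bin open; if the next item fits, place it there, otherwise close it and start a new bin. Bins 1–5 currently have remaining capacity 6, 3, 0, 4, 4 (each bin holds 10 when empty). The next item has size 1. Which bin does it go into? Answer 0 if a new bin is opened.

5

Next-Fit only looks at bin 5, which has 4 free.
1 fits there.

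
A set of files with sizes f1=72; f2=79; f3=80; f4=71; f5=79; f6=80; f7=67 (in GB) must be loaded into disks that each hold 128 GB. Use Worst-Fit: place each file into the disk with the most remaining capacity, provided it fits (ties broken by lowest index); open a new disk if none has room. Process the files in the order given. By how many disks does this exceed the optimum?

0

Worst-Fit: [72] [79] [80] [71] [79] [80] [67] → 7 disks.
7 files exceed 64 GB (half the capacity), and no two of those can share a disk, so at least 7 disks are needed.
So 7 is already optimal.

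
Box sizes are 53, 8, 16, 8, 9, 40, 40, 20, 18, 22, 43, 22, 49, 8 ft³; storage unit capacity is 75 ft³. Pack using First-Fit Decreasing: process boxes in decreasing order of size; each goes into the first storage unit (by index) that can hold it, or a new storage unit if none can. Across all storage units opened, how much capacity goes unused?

Sorted descending: 53, 49, 43, 40, 40, 22, 22, 20, 18, 16, 9, 8, 8, 8.
53 ft³ → storage unit 1 (remaining 22 ft³)
49 ft³ → storage unit 2 (remaining 26 ft³)
43 ft³ → storage unit 3 (remaining 32 ft³)
40 ft³ → storage unit 4 (remaining 35 ft³)
40 ft³ → storage unit 5 (remaining 35 ft³)
22 ft³ → storage unit 1 (remaining 0 ft³)
22 ft³ → storage unit 2 (remaining 4 ft³)
20 ft³ → storage unit 3 (remaining 12 ft³)
18 ft³ → storage unit 4 (remaining 17 ft³)
16 ft³ → storage unit 4 (remaining 1 ft³)
9 ft³ → storage unit 3 (remaining 3 ft³)
8 ft³ → storage unit 5 (remaining 27 ft³)
8 ft³ → storage unit 5 (remaining 19 ft³)
8 ft³ → storage unit 5 (remaining 11 ft³)
5 storage units × 75 ft³ = 375 ft³; used 356 ft³; unused 19 ft³.

19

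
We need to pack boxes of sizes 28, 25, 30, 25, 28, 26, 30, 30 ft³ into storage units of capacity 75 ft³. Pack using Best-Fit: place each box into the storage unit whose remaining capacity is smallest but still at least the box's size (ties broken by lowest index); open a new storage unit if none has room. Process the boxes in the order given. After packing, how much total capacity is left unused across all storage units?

storage unit 1: place 28 ft³, 47 ft³ left
storage unit 1: place 25 ft³, 22 ft³ left
storage unit 2: place 30 ft³, 45 ft³ left
storage unit 2: place 25 ft³, 20 ft³ left
storage unit 3: place 28 ft³, 47 ft³ left
storage unit 3: place 26 ft³, 21 ft³ left
storage unit 4: place 30 ft³, 45 ft³ left
storage unit 4: place 30 ft³, 15 ft³ left
4 storage units × 75 ft³ = 300 ft³; used 222 ft³; unused 78 ft³.

78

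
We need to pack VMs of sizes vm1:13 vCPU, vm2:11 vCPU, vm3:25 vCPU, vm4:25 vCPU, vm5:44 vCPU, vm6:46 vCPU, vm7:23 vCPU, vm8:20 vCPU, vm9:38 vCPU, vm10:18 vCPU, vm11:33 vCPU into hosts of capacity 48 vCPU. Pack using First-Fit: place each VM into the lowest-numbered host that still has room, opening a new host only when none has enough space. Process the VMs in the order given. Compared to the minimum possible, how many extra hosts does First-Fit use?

First-Fit: [13,11,23] [25,20] [25,18] [44] [46] [38] [33] → 7 hosts.
Total size 296 vCPU; any packing needs at least ⌈296/48⌉ = 7 hosts.
So 7 is already optimal.

0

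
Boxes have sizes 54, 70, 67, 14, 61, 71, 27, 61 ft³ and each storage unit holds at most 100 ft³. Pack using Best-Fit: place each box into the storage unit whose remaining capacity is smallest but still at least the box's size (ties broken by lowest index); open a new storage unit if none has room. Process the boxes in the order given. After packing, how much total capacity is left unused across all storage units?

175

54 ft³ → storage unit 1 (remaining 46 ft³)
70 ft³ → storage unit 2 (remaining 30 ft³)
67 ft³ → storage unit 3 (remaining 33 ft³)
14 ft³ → storage unit 2 (remaining 16 ft³)
61 ft³ → storage unit 4 (remaining 39 ft³)
71 ft³ → storage unit 5 (remaining 29 ft³)
27 ft³ → storage unit 5 (remaining 2 ft³)
61 ft³ → storage unit 6 (remaining 39 ft³)
6 storage units × 100 ft³ = 600 ft³; used 425 ft³; unused 175 ft³.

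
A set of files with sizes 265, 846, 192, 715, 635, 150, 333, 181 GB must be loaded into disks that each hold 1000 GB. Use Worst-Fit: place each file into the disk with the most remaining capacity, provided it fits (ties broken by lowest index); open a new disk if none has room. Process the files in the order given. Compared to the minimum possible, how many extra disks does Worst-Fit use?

Worst-Fit: [265,192,150,333] [846] [715] [635,181] → 4 disks.
Total size 3317 GB; any packing needs at least ⌈3317/1000⌉ = 4 disks.
So 4 is already optimal.

0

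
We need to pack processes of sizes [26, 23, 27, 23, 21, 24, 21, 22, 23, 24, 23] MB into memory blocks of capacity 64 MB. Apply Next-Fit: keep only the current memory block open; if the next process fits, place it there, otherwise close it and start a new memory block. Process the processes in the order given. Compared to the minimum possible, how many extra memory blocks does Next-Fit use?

Next-Fit: [26,23] [27,23] [21,24] [21,22] [23,24] [23] → 6 memory blocks.
Total size 257 MB; any packing needs at least ⌈257/64⌉ = 5 memory blocks.
An optimal packing achieves that bound: [27,26] [24,24] [23,23] [23,23] [22,21,21] → 5 memory blocks.
Excess: 6 − 5 = 1.

1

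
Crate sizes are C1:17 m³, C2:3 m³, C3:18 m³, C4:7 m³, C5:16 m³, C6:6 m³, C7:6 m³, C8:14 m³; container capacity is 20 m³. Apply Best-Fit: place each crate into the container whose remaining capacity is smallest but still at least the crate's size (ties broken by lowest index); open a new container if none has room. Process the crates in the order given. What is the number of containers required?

5 containers

C1 (17 m³) → container 1 (remaining 3 m³)
C2 (3 m³) → container 1 (remaining 0 m³)
C3 (18 m³) → container 2 (remaining 2 m³)
C4 (7 m³) → container 3 (remaining 13 m³)
C5 (16 m³) → container 4 (remaining 4 m³)
C6 (6 m³) → container 3 (remaining 7 m³)
C7 (6 m³) → container 3 (remaining 1 m³)
C8 (14 m³) → container 5 (remaining 6 m³)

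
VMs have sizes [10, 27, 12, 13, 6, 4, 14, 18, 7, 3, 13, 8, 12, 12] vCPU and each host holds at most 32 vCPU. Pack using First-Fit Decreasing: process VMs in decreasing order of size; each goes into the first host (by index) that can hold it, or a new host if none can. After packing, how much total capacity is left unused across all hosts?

Sorted descending: 27, 18, 14, 13, 13, 12, 12, 12, 10, 8, 7, 6, 4, 3.
host 1: place 27 vCPU, 5 vCPU left
host 2: place 18 vCPU, 14 vCPU left
host 2: place 14 vCPU, 0 vCPU left
host 3: place 13 vCPU, 19 vCPU left
host 3: place 13 vCPU, 6 vCPU left
host 4: place 12 vCPU, 20 vCPU left
host 4: place 12 vCPU, 8 vCPU left
host 5: place 12 vCPU, 20 vCPU left
host 5: place 10 vCPU, 10 vCPU left
host 4: place 8 vCPU, 0 vCPU left
host 5: place 7 vCPU, 3 vCPU left
host 3: place 6 vCPU, 0 vCPU left
host 1: place 4 vCPU, 1 vCPU left
host 5: place 3 vCPU, 0 vCPU left
5 hosts × 32 vCPU = 160 vCPU; used 159 vCPU; unused 1 vCPU.

1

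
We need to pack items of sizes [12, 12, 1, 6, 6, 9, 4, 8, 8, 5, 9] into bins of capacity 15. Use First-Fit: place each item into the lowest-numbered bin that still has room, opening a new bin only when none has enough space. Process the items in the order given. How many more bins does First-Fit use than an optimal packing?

1

First-Fit: [12,1] [12] [6,6] [9,4] [8,5] [8] [9] → 7 bins.
Total size 80; any packing needs at least ⌈80/15⌉ = 6 bins.
An optimal packing achieves that bound: [12,1] [12] [9,6] [9,6] [8,5] [8,4] → 6 bins.
Excess: 7 − 6 = 1.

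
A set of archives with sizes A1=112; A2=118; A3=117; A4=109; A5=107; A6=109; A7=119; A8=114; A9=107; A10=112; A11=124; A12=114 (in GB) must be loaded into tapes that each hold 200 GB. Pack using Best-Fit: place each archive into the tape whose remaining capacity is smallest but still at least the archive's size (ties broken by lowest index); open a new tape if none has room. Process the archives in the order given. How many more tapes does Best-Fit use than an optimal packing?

0

Best-Fit: [112] [118] [117] [109] [107] [109] [119] [114] [107] [112] [124] [114] → 12 tapes.
12 archives exceed 100 GB (half the capacity), and no two of those can share a tape, so at least 12 tapes are needed.
So 12 is already optimal.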